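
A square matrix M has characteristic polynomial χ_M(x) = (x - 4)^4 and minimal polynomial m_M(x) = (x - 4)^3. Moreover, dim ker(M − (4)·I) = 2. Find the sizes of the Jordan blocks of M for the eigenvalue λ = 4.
Block sizes for λ = 4: [3, 1]

Step 1 — from the characteristic polynomial, algebraic multiplicity of λ = 4 is 4. From dim ker(M − (4)·I) = 2, there are exactly 2 Jordan blocks for λ = 4.
Step 2 — from the minimal polynomial, the factor (x − 4)^3 tells us the largest block for λ = 4 has size 3.
Step 3 — with total size 4, 2 blocks, and largest block 3, the block sizes (in nonincreasing order) are [3, 1].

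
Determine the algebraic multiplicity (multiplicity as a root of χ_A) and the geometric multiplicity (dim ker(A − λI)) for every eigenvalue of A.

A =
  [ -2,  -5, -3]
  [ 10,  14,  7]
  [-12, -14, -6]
λ = 2: alg = 3, geom = 1

Step 1 — factor the characteristic polynomial to read off the algebraic multiplicities:
  χ_A(x) = (x - 2)^3

Step 2 — compute geometric multiplicities via the rank-nullity identity g(λ) = n − rank(A − λI):
  rank(A − (2)·I) = 2, so dim ker(A − (2)·I) = n − 2 = 1

Summary:
  λ = 2: algebraic multiplicity = 3, geometric multiplicity = 1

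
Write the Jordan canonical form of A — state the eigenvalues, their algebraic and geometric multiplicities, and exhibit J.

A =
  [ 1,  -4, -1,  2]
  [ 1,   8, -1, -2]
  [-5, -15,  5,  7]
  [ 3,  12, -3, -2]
J_1(0) ⊕ J_3(4)

The characteristic polynomial is
  det(x·I − A) = x^4 - 12*x^3 + 48*x^2 - 64*x = x*(x - 4)^3

Eigenvalues and multiplicities (the geometric multiplicity of λ is n − rank(A − λI), which equals the number of Jordan blocks for λ):
  λ = 0: algebraic multiplicity = 1, geometric multiplicity = 1
  λ = 4: algebraic multiplicity = 3, geometric multiplicity = 1

Determining the block sizes for each eigenvalue:
  λ = 0: one block (gm = 1), so the single block has size am = 1 → block sizes [1]
  λ = 4: one block (gm = 1), so the single block has size am = 3 → block sizes [3]

Assembling the blocks gives a Jordan form
J =
  [0, 0, 0, 0]
  [0, 4, 1, 0]
  [0, 0, 4, 1]
  [0, 0, 0, 4]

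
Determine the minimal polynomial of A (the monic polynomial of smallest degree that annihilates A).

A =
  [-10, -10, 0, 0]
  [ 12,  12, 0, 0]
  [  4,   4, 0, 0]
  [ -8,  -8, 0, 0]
x^2 - 2*x

The characteristic polynomial is χ_A(x) = x^3*(x - 2), so the eigenvalues are known. The minimal polynomial is
  m_A(x) = Π_λ (x − λ)^{k_λ}
where k_λ is the size of the *largest* Jordan block for λ (equivalently, the smallest k with (A − λI)^k v = 0 for every generalised eigenvector v of λ).

  λ = 0: largest Jordan block has size 1, contributing (x − 0)
  λ = 2: largest Jordan block has size 1, contributing (x − 2)

So m_A(x) = x*(x - 2) = x^2 - 2*x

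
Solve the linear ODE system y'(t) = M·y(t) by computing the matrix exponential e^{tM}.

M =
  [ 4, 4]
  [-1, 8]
e^{tM} =
  [-2*t*exp(6*t) + exp(6*t), 4*t*exp(6*t)]
  [-t*exp(6*t), 2*t*exp(6*t) + exp(6*t)]

Strategy: write M = P · J · P⁻¹ where J is a Jordan canonical form, so e^{tM} = P · e^{tJ} · P⁻¹, and e^{tJ} can be computed block-by-block.

M has Jordan form
J =
  [6, 1]
  [0, 6]
(up to reordering of blocks).

Per-block formulas:
  For a 2×2 Jordan block J_2(6): exp(t · J_2(6)) = e^(6t)·(I + t·N), where N is the 2×2 nilpotent shift.

After assembling e^{tJ} and conjugating by P, we get:

e^{tM} =
  [-2*t*exp(6*t) + exp(6*t), 4*t*exp(6*t)]
  [-t*exp(6*t), 2*t*exp(6*t) + exp(6*t)]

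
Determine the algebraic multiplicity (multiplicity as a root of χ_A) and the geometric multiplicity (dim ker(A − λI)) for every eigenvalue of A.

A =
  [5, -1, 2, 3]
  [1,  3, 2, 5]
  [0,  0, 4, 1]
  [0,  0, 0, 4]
λ = 4: alg = 4, geom = 2

Step 1 — factor the characteristic polynomial to read off the algebraic multiplicities:
  χ_A(x) = (x - 4)^4

Step 2 — compute geometric multiplicities via the rank-nullity identity g(λ) = n − rank(A − λI):
  rank(A − (4)·I) = 2, so dim ker(A − (4)·I) = n − 2 = 2

Summary:
  λ = 4: algebraic multiplicity = 4, geometric multiplicity = 2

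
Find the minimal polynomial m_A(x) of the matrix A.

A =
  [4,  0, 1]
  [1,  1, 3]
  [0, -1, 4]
x^3 - 9*x^2 + 27*x - 27

The characteristic polynomial is χ_A(x) = (x - 3)^3, so the eigenvalues are known. The minimal polynomial is
  m_A(x) = Π_λ (x − λ)^{k_λ}
where k_λ is the size of the *largest* Jordan block for λ (equivalently, the smallest k with (A − λI)^k v = 0 for every generalised eigenvector v of λ).

  λ = 3: largest Jordan block has size 3, contributing (x − 3)^3

So m_A(x) = (x - 3)^3 = x^3 - 9*x^2 + 27*x - 27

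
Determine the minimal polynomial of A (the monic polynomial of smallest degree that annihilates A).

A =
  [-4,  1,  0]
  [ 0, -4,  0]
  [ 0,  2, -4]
x^2 + 8*x + 16

The characteristic polynomial is χ_A(x) = (x + 4)^3, so the eigenvalues are known. The minimal polynomial is
  m_A(x) = Π_λ (x − λ)^{k_λ}
where k_λ is the size of the *largest* Jordan block for λ (equivalently, the smallest k with (A − λI)^k v = 0 for every generalised eigenvector v of λ).

  λ = -4: largest Jordan block has size 2, contributing (x + 4)^2

So m_A(x) = (x + 4)^2 = x^2 + 8*x + 16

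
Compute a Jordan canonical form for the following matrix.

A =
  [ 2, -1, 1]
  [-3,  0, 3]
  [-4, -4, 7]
J_2(3) ⊕ J_1(3)

The characteristic polynomial is
  det(x·I − A) = x^3 - 9*x^2 + 27*x - 27 = (x - 3)^3

Eigenvalues and multiplicities (the geometric multiplicity of λ is n − rank(A − λI), which equals the number of Jordan blocks for λ):
  λ = 3: algebraic multiplicity = 3, geometric multiplicity = 2

Determining the block sizes for each eigenvalue:
  λ = 3: 2 blocks summing to 3 forces exactly one block of size 2 and the rest size 1 → block sizes [2, 1]

Assembling the blocks gives a Jordan form
J =
  [3, 1, 0]
  [0, 3, 0]
  [0, 0, 3]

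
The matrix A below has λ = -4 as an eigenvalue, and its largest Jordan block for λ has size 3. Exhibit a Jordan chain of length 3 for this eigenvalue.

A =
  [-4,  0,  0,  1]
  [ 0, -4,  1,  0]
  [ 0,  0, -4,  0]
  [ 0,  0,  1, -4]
A Jordan chain for λ = -4 of length 3:
v_1 = (1, 0, 0, 0)ᵀ
v_2 = (0, 1, 0, 1)ᵀ
v_3 = (0, 0, 1, 0)ᵀ

Let N = A − (-4)·I. We want v_3 with N^3 v_3 = 0 but N^2 v_3 ≠ 0; then v_{j-1} := N · v_j for j = 3, …, 2.

Pick v_3 = (0, 0, 1, 0)ᵀ.
Then v_2 = N · v_3 = (0, 1, 0, 1)ᵀ.
Then v_1 = N · v_2 = (1, 0, 0, 0)ᵀ.

Sanity check: (A − (-4)·I) v_1 = (0, 0, 0, 0)ᵀ = 0. ✓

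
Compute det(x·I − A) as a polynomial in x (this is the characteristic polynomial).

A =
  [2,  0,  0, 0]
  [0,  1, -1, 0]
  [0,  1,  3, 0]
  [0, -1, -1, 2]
x^4 - 8*x^3 + 24*x^2 - 32*x + 16

Expanding det(x·I − A) (e.g. by cofactor expansion or by noting that A is similar to its Jordan form J, which has the same characteristic polynomial as A) gives
  χ_A(x) = x^4 - 8*x^3 + 24*x^2 - 32*x + 16
which factors as (x - 2)^4. The eigenvalues (with algebraic multiplicities) are λ = 2 with multiplicity 4.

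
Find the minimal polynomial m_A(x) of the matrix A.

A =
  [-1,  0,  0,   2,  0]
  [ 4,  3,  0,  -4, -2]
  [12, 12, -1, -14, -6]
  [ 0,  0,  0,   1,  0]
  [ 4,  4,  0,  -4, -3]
x^2 - 1

The characteristic polynomial is χ_A(x) = (x - 1)^2*(x + 1)^3, so the eigenvalues are known. The minimal polynomial is
  m_A(x) = Π_λ (x − λ)^{k_λ}
where k_λ is the size of the *largest* Jordan block for λ (equivalently, the smallest k with (A − λI)^k v = 0 for every generalised eigenvector v of λ).

  λ = -1: largest Jordan block has size 1, contributing (x + 1)
  λ = 1: largest Jordan block has size 1, contributing (x − 1)

So m_A(x) = (x - 1)*(x + 1) = x^2 - 1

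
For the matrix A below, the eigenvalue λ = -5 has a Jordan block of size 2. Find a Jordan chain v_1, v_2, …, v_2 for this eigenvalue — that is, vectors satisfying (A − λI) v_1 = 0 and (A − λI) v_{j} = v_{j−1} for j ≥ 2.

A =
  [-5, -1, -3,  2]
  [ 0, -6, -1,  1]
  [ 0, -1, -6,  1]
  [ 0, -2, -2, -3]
A Jordan chain for λ = -5 of length 2:
v_1 = (-1, -1, -1, -2)ᵀ
v_2 = (0, 1, 0, 0)ᵀ

Let N = A − (-5)·I. We want v_2 with N^2 v_2 = 0 but N^1 v_2 ≠ 0; then v_{j-1} := N · v_j for j = 2, …, 2.

Pick v_2 = (0, 1, 0, 0)ᵀ.
Then v_1 = N · v_2 = (-1, -1, -1, -2)ᵀ.

Sanity check: (A − (-5)·I) v_1 = (0, 0, 0, 0)ᵀ = 0. ✓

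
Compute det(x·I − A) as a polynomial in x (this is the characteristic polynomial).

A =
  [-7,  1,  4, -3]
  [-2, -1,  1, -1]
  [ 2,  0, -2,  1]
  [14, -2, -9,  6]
x^4 + 4*x^3 + 6*x^2 + 4*x + 1

Expanding det(x·I − A) (e.g. by cofactor expansion or by noting that A is similar to its Jordan form J, which has the same characteristic polynomial as A) gives
  χ_A(x) = x^4 + 4*x^3 + 6*x^2 + 4*x + 1
which factors as (x + 1)^4. The eigenvalues (with algebraic multiplicities) are λ = -1 with multiplicity 4.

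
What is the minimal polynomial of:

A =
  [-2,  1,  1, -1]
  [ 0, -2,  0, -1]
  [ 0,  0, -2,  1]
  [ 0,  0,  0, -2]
x^2 + 4*x + 4

The characteristic polynomial is χ_A(x) = (x + 2)^4, so the eigenvalues are known. The minimal polynomial is
  m_A(x) = Π_λ (x − λ)^{k_λ}
where k_λ is the size of the *largest* Jordan block for λ (equivalently, the smallest k with (A − λI)^k v = 0 for every generalised eigenvector v of λ).

  λ = -2: largest Jordan block has size 2, contributing (x + 2)^2

So m_A(x) = (x + 2)^2 = x^2 + 4*x + 4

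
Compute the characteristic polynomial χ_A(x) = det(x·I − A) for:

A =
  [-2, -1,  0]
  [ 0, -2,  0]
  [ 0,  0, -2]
x^3 + 6*x^2 + 12*x + 8

Expanding det(x·I − A) (e.g. by cofactor expansion or by noting that A is similar to its Jordan form J, which has the same characteristic polynomial as A) gives
  χ_A(x) = x^3 + 6*x^2 + 12*x + 8
which factors as (x + 2)^3. The eigenvalues (with algebraic multiplicities) are λ = -2 with multiplicity 3.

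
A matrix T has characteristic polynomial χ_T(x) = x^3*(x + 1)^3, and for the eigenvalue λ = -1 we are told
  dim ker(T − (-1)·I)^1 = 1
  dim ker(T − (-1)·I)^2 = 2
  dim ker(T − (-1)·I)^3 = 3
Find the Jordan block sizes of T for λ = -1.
Block sizes for λ = -1: [3]

From the dimensions of kernels of powers, the number of Jordan blocks of size at least j is d_j − d_{j−1} where d_j = dim ker(N^j) (with d_0 = 0). Computing the differences gives [1, 1, 1].
The number of blocks of size exactly k is (#blocks of size ≥ k) − (#blocks of size ≥ k + 1), so the partition is: 1 block(s) of size 3.
In nonincreasing order the block sizes are [3].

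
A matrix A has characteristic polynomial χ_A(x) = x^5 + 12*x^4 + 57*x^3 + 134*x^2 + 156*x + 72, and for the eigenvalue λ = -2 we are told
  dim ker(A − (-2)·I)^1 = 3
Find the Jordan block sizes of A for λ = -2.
Block sizes for λ = -2: [1, 1, 1]

From the dimensions of kernels of powers, the number of Jordan blocks of size at least j is d_j − d_{j−1} where d_j = dim ker(N^j) (with d_0 = 0). Computing the differences gives [3].
The number of blocks of size exactly k is (#blocks of size ≥ k) − (#blocks of size ≥ k + 1), so the partition is: 3 block(s) of size 1.
In nonincreasing order the block sizes are [1, 1, 1].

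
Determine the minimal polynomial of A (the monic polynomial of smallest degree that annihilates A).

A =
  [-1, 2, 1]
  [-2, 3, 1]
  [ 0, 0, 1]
x^2 - 2*x + 1

The characteristic polynomial is χ_A(x) = (x - 1)^3, so the eigenvalues are known. The minimal polynomial is
  m_A(x) = Π_λ (x − λ)^{k_λ}
where k_λ is the size of the *largest* Jordan block for λ (equivalently, the smallest k with (A − λI)^k v = 0 for every generalised eigenvector v of λ).

  λ = 1: largest Jordan block has size 2, contributing (x − 1)^2

So m_A(x) = (x - 1)^2 = x^2 - 2*x + 1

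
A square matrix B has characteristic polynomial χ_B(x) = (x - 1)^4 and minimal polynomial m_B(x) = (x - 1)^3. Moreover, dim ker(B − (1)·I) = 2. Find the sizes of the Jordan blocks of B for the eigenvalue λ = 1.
Block sizes for λ = 1: [3, 1]

Step 1 — from the characteristic polynomial, algebraic multiplicity of λ = 1 is 4. From dim ker(B − (1)·I) = 2, there are exactly 2 Jordan blocks for λ = 1.
Step 2 — from the minimal polynomial, the factor (x − 1)^3 tells us the largest block for λ = 1 has size 3.
Step 3 — with total size 4, 2 blocks, and largest block 3, the block sizes (in nonincreasing order) are [3, 1].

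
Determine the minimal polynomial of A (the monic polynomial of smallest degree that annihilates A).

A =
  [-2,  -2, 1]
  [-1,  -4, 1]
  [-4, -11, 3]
x^3 + 3*x^2 + 3*x + 1

The characteristic polynomial is χ_A(x) = (x + 1)^3, so the eigenvalues are known. The minimal polynomial is
  m_A(x) = Π_λ (x − λ)^{k_λ}
where k_λ is the size of the *largest* Jordan block for λ (equivalently, the smallest k with (A − λI)^k v = 0 for every generalised eigenvector v of λ).

  λ = -1: largest Jordan block has size 3, contributing (x + 1)^3

So m_A(x) = (x + 1)^3 = x^3 + 3*x^2 + 3*x + 1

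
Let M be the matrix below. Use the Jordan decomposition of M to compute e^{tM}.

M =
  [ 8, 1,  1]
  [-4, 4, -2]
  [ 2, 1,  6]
e^{tM} =
  [t^2*exp(6*t) + 2*t*exp(6*t) + exp(6*t), t^2*exp(6*t)/2 + t*exp(6*t), t*exp(6*t)]
  [-2*t^2*exp(6*t) - 4*t*exp(6*t), -t^2*exp(6*t) - 2*t*exp(6*t) + exp(6*t), -2*t*exp(6*t)]
  [2*t*exp(6*t), t*exp(6*t), exp(6*t)]

Strategy: write M = P · J · P⁻¹ where J is a Jordan canonical form, so e^{tM} = P · e^{tJ} · P⁻¹, and e^{tJ} can be computed block-by-block.

M has Jordan form
J =
  [6, 1, 0]
  [0, 6, 1]
  [0, 0, 6]
(up to reordering of blocks).

Per-block formulas:
  For a 3×3 Jordan block J_3(6): exp(t · J_3(6)) = e^(6t)·(I + t·N + (t^2/2)·N^2), where N is the 3×3 nilpotent shift.

After assembling e^{tJ} and conjugating by P, we get:

e^{tM} =
  [t^2*exp(6*t) + 2*t*exp(6*t) + exp(6*t), t^2*exp(6*t)/2 + t*exp(6*t), t*exp(6*t)]
  [-2*t^2*exp(6*t) - 4*t*exp(6*t), -t^2*exp(6*t) - 2*t*exp(6*t) + exp(6*t), -2*t*exp(6*t)]
  [2*t*exp(6*t), t*exp(6*t), exp(6*t)]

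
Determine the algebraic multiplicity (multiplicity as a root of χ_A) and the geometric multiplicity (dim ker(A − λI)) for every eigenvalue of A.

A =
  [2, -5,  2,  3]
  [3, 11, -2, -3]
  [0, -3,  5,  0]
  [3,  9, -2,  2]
λ = 5: alg = 4, geom = 2

Step 1 — factor the characteristic polynomial to read off the algebraic multiplicities:
  χ_A(x) = (x - 5)^4

Step 2 — compute geometric multiplicities via the rank-nullity identity g(λ) = n − rank(A − λI):
  rank(A − (5)·I) = 2, so dim ker(A − (5)·I) = n − 2 = 2

Summary:
  λ = 5: algebraic multiplicity = 4, geometric multiplicity = 2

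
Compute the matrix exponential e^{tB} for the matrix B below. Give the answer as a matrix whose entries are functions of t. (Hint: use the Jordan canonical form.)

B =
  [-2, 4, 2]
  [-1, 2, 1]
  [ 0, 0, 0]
e^{tB} =
  [1 - 2*t, 4*t, 2*t]
  [-t, 2*t + 1, t]
  [0, 0, 1]

Strategy: write B = P · J · P⁻¹ where J is a Jordan canonical form, so e^{tB} = P · e^{tJ} · P⁻¹, and e^{tJ} can be computed block-by-block.

B has Jordan form
J =
  [0, 1, 0]
  [0, 0, 0]
  [0, 0, 0]
(up to reordering of blocks).

Per-block formulas:
  For a 1×1 block at λ = 0: exp(t · [0]) = [e^(0t)].
  For a 2×2 Jordan block J_2(0): exp(t · J_2(0)) = e^(0t)·(I + t·N), where N is the 2×2 nilpotent shift.

After assembling e^{tJ} and conjugating by P, we get:

e^{tB} =
  [1 - 2*t, 4*t, 2*t]
  [-t, 2*t + 1, t]
  [0, 0, 1]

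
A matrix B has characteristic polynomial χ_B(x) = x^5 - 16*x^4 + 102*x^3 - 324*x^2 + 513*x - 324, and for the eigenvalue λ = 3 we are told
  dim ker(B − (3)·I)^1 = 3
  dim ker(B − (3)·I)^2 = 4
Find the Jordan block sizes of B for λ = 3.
Block sizes for λ = 3: [2, 1, 1]

From the dimensions of kernels of powers, the number of Jordan blocks of size at least j is d_j − d_{j−1} where d_j = dim ker(N^j) (with d_0 = 0). Computing the differences gives [3, 1].
The number of blocks of size exactly k is (#blocks of size ≥ k) − (#blocks of size ≥ k + 1), so the partition is: 2 block(s) of size 1, 1 block(s) of size 2.
In nonincreasing order the block sizes are [2, 1, 1].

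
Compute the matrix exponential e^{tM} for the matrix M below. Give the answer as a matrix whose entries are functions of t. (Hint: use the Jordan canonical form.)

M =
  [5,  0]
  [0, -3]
e^{tM} =
  [exp(5*t), 0]
  [0, exp(-3*t)]

Strategy: write M = P · J · P⁻¹ where J is a Jordan canonical form, so e^{tM} = P · e^{tJ} · P⁻¹, and e^{tJ} can be computed block-by-block.

M has Jordan form
J =
  [-3, 0]
  [ 0, 5]
(up to reordering of blocks).

Per-block formulas:
  For a 1×1 block at λ = 5: exp(t · [5]) = [e^(5t)].
  For a 1×1 block at λ = -3: exp(t · [-3]) = [e^(-3t)].

After assembling e^{tJ} and conjugating by P, we get:

e^{tM} =
  [exp(5*t), 0]
  [0, exp(-3*t)]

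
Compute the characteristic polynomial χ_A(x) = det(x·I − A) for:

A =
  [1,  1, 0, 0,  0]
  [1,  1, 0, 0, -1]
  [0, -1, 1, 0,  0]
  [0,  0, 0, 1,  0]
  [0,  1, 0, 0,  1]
x^5 - 5*x^4 + 10*x^3 - 10*x^2 + 5*x - 1

Expanding det(x·I − A) (e.g. by cofactor expansion or by noting that A is similar to its Jordan form J, which has the same characteristic polynomial as A) gives
  χ_A(x) = x^5 - 5*x^4 + 10*x^3 - 10*x^2 + 5*x - 1
which factors as (x - 1)^5. The eigenvalues (with algebraic multiplicities) are λ = 1 with multiplicity 5.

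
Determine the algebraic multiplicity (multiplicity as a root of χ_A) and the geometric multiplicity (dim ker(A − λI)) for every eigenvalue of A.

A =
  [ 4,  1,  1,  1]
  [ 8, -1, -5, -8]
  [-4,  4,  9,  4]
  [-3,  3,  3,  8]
λ = 5: alg = 4, geom = 2

Step 1 — factor the characteristic polynomial to read off the algebraic multiplicities:
  χ_A(x) = (x - 5)^4

Step 2 — compute geometric multiplicities via the rank-nullity identity g(λ) = n − rank(A − λI):
  rank(A − (5)·I) = 2, so dim ker(A − (5)·I) = n − 2 = 2

Summary:
  λ = 5: algebraic multiplicity = 4, geometric multiplicity = 2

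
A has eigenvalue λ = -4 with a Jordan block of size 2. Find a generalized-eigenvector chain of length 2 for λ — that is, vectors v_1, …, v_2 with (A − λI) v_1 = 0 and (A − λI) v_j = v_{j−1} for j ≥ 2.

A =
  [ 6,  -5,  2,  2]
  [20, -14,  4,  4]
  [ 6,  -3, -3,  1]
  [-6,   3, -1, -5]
A Jordan chain for λ = -4 of length 2:
v_1 = (10, 20, 6, -6)ᵀ
v_2 = (1, 0, 0, 0)ᵀ

Let N = A − (-4)·I. We want v_2 with N^2 v_2 = 0 but N^1 v_2 ≠ 0; then v_{j-1} := N · v_j for j = 2, …, 2.

Pick v_2 = (1, 0, 0, 0)ᵀ.
Then v_1 = N · v_2 = (10, 20, 6, -6)ᵀ.

Sanity check: (A − (-4)·I) v_1 = (0, 0, 0, 0)ᵀ = 0. ✓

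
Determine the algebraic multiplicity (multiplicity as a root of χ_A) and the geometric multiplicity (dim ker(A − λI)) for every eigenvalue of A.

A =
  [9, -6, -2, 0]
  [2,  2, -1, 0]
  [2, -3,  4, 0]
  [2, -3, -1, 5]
λ = 5: alg = 4, geom = 3

Step 1 — factor the characteristic polynomial to read off the algebraic multiplicities:
  χ_A(x) = (x - 5)^4

Step 2 — compute geometric multiplicities via the rank-nullity identity g(λ) = n − rank(A − λI):
  rank(A − (5)·I) = 1, so dim ker(A − (5)·I) = n − 1 = 3

Summary:
  λ = 5: algebraic multiplicity = 4, geometric multiplicity = 3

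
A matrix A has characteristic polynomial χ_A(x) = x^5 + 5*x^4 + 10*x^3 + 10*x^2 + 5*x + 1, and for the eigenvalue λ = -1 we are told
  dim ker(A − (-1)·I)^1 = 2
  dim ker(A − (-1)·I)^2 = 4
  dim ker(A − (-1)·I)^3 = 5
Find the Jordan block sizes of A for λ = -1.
Block sizes for λ = -1: [3, 2]

From the dimensions of kernels of powers, the number of Jordan blocks of size at least j is d_j − d_{j−1} where d_j = dim ker(N^j) (with d_0 = 0). Computing the differences gives [2, 2, 1].
The number of blocks of size exactly k is (#blocks of size ≥ k) − (#blocks of size ≥ k + 1), so the partition is: 1 block(s) of size 2, 1 block(s) of size 3.
In nonincreasing order the block sizes are [3, 2].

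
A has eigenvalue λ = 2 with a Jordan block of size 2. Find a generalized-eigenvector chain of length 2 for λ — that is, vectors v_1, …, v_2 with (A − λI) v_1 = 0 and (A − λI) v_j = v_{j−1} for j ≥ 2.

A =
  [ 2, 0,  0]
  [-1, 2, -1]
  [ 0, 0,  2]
A Jordan chain for λ = 2 of length 2:
v_1 = (0, -1, 0)ᵀ
v_2 = (1, 0, 0)ᵀ

Let N = A − (2)·I. We want v_2 with N^2 v_2 = 0 but N^1 v_2 ≠ 0; then v_{j-1} := N · v_j for j = 2, …, 2.

Pick v_2 = (1, 0, 0)ᵀ.
Then v_1 = N · v_2 = (0, -1, 0)ᵀ.

Sanity check: (A − (2)·I) v_1 = (0, 0, 0)ᵀ = 0. ✓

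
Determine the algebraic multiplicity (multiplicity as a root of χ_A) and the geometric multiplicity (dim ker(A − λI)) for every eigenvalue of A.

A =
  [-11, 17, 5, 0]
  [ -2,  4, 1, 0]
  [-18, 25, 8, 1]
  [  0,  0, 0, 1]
λ = -1: alg = 1, geom = 1; λ = 1: alg = 3, geom = 1

Step 1 — factor the characteristic polynomial to read off the algebraic multiplicities:
  χ_A(x) = (x - 1)^3*(x + 1)

Step 2 — compute geometric multiplicities via the rank-nullity identity g(λ) = n − rank(A − λI):
  rank(A − (-1)·I) = 3, so dim ker(A − (-1)·I) = n − 3 = 1
  rank(A − (1)·I) = 3, so dim ker(A − (1)·I) = n − 3 = 1

Summary:
  λ = -1: algebraic multiplicity = 1, geometric multiplicity = 1
  λ = 1: algebraic multiplicity = 3, geometric multiplicity = 1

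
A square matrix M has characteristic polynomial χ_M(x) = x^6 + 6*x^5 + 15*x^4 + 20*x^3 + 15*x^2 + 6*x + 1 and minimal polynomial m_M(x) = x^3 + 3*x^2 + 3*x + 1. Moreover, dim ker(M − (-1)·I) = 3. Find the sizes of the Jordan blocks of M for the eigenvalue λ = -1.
Block sizes for λ = -1: [3, 2, 1]

Step 1 — from the characteristic polynomial, algebraic multiplicity of λ = -1 is 6. From dim ker(M − (-1)·I) = 3, there are exactly 3 Jordan blocks for λ = -1.
Step 2 — from the minimal polynomial, the factor (x + 1)^3 tells us the largest block for λ = -1 has size 3.
Step 3 — with total size 6, 3 blocks, and largest block 3, the block sizes (in nonincreasing order) are [3, 2, 1].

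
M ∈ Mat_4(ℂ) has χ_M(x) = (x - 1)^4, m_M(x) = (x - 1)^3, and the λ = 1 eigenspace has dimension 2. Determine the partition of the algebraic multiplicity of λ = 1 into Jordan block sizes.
Block sizes for λ = 1: [3, 1]

Step 1 — from the characteristic polynomial, algebraic multiplicity of λ = 1 is 4. From dim ker(M − (1)·I) = 2, there are exactly 2 Jordan blocks for λ = 1.
Step 2 — from the minimal polynomial, the factor (x − 1)^3 tells us the largest block for λ = 1 has size 3.
Step 3 — with total size 4, 2 blocks, and largest block 3, the block sizes (in nonincreasing order) are [3, 1].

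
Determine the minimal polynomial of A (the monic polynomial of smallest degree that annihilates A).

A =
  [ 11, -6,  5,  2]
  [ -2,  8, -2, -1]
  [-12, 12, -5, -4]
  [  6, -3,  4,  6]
x^2 - 10*x + 25

The characteristic polynomial is χ_A(x) = (x - 5)^4, so the eigenvalues are known. The minimal polynomial is
  m_A(x) = Π_λ (x − λ)^{k_λ}
where k_λ is the size of the *largest* Jordan block for λ (equivalently, the smallest k with (A − λI)^k v = 0 for every generalised eigenvector v of λ).

  λ = 5: largest Jordan block has size 2, contributing (x − 5)^2

So m_A(x) = (x - 5)^2 = x^2 - 10*x + 25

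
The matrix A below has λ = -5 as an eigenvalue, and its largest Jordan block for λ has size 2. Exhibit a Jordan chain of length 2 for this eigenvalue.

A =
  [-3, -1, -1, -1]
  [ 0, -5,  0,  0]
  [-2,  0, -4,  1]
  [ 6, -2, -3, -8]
A Jordan chain for λ = -5 of length 2:
v_1 = (2, 0, -2, 6)ᵀ
v_2 = (1, 0, 0, 0)ᵀ

Let N = A − (-5)·I. We want v_2 with N^2 v_2 = 0 but N^1 v_2 ≠ 0; then v_{j-1} := N · v_j for j = 2, …, 2.

Pick v_2 = (1, 0, 0, 0)ᵀ.
Then v_1 = N · v_2 = (2, 0, -2, 6)ᵀ.

Sanity check: (A − (-5)·I) v_1 = (0, 0, 0, 0)ᵀ = 0. ✓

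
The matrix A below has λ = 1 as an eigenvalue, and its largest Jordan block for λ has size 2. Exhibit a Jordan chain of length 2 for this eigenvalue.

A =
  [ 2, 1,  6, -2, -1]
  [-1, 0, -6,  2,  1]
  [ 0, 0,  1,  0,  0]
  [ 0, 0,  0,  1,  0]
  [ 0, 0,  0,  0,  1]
A Jordan chain for λ = 1 of length 2:
v_1 = (1, -1, 0, 0, 0)ᵀ
v_2 = (1, 0, 0, 0, 0)ᵀ

Let N = A − (1)·I. We want v_2 with N^2 v_2 = 0 but N^1 v_2 ≠ 0; then v_{j-1} := N · v_j for j = 2, …, 2.

Pick v_2 = (1, 0, 0, 0, 0)ᵀ.
Then v_1 = N · v_2 = (1, -1, 0, 0, 0)ᵀ.

Sanity check: (A − (1)·I) v_1 = (0, 0, 0, 0, 0)ᵀ = 0. ✓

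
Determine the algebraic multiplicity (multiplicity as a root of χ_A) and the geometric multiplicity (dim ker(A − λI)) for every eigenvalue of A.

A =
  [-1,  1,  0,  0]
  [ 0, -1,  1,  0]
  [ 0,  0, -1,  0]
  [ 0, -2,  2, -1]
λ = -1: alg = 4, geom = 2

Step 1 — factor the characteristic polynomial to read off the algebraic multiplicities:
  χ_A(x) = (x + 1)^4

Step 2 — compute geometric multiplicities via the rank-nullity identity g(λ) = n − rank(A − λI):
  rank(A − (-1)·I) = 2, so dim ker(A − (-1)·I) = n − 2 = 2

Summary:
  λ = -1: algebraic multiplicity = 4, geometric multiplicity = 2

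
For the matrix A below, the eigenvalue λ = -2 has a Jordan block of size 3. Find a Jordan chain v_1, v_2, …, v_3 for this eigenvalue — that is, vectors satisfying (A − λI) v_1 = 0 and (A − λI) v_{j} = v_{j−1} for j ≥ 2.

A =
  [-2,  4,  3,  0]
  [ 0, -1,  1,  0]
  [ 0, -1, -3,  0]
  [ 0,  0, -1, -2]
A Jordan chain for λ = -2 of length 3:
v_1 = (1, 0, 0, 1)ᵀ
v_2 = (4, 1, -1, 0)ᵀ
v_3 = (0, 1, 0, 0)ᵀ

Let N = A − (-2)·I. We want v_3 with N^3 v_3 = 0 but N^2 v_3 ≠ 0; then v_{j-1} := N · v_j for j = 3, …, 2.

Pick v_3 = (0, 1, 0, 0)ᵀ.
Then v_2 = N · v_3 = (4, 1, -1, 0)ᵀ.
Then v_1 = N · v_2 = (1, 0, 0, 1)ᵀ.

Sanity check: (A − (-2)·I) v_1 = (0, 0, 0, 0)ᵀ = 0. ✓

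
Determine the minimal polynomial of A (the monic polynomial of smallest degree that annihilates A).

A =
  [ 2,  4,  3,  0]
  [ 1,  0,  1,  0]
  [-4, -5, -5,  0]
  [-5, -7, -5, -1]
x^3 + 3*x^2 + 3*x + 1

The characteristic polynomial is χ_A(x) = (x + 1)^4, so the eigenvalues are known. The minimal polynomial is
  m_A(x) = Π_λ (x − λ)^{k_λ}
where k_λ is the size of the *largest* Jordan block for λ (equivalently, the smallest k with (A − λI)^k v = 0 for every generalised eigenvector v of λ).

  λ = -1: largest Jordan block has size 3, contributing (x + 1)^3

So m_A(x) = (x + 1)^3 = x^3 + 3*x^2 + 3*x + 1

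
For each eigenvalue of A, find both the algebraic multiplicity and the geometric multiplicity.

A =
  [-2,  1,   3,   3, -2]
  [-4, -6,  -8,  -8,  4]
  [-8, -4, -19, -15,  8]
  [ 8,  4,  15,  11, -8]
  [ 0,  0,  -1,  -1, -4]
λ = -4: alg = 5, geom = 3

Step 1 — factor the characteristic polynomial to read off the algebraic multiplicities:
  χ_A(x) = (x + 4)^5

Step 2 — compute geometric multiplicities via the rank-nullity identity g(λ) = n − rank(A − λI):
  rank(A − (-4)·I) = 2, so dim ker(A − (-4)·I) = n − 2 = 3

Summary:
  λ = -4: algebraic multiplicity = 5, geometric multiplicity = 3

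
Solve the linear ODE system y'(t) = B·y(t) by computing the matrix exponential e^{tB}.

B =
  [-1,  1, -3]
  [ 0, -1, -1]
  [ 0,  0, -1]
e^{tB} =
  [exp(-t), t*exp(-t), -t^2*exp(-t)/2 - 3*t*exp(-t)]
  [0, exp(-t), -t*exp(-t)]
  [0, 0, exp(-t)]

Strategy: write B = P · J · P⁻¹ where J is a Jordan canonical form, so e^{tB} = P · e^{tJ} · P⁻¹, and e^{tJ} can be computed block-by-block.

B has Jordan form
J =
  [-1,  1,  0]
  [ 0, -1,  1]
  [ 0,  0, -1]
(up to reordering of blocks).

Per-block formulas:
  For a 3×3 Jordan block J_3(-1): exp(t · J_3(-1)) = e^(-1t)·(I + t·N + (t^2/2)·N^2), where N is the 3×3 nilpotent shift.

After assembling e^{tJ} and conjugating by P, we get:

e^{tB} =
  [exp(-t), t*exp(-t), -t^2*exp(-t)/2 - 3*t*exp(-t)]
  [0, exp(-t), -t*exp(-t)]
  [0, 0, exp(-t)]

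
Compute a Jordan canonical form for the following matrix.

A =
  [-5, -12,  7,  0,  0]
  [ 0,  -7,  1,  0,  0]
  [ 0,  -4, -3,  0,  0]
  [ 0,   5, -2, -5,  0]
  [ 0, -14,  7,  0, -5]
J_3(-5) ⊕ J_1(-5) ⊕ J_1(-5)

The characteristic polynomial is
  det(x·I − A) = x^5 + 25*x^4 + 250*x^3 + 1250*x^2 + 3125*x + 3125 = (x + 5)^5

Eigenvalues and multiplicities (the geometric multiplicity of λ is n − rank(A − λI), which equals the number of Jordan blocks for λ):
  λ = -5: algebraic multiplicity = 5, geometric multiplicity = 3

Determining the block sizes for each eigenvalue:
  λ = -5: with am = 5 and gm = 3, the partition is not yet determined (e.g. several partitions of 5 into 3 parts exist). Let N = A − (-5)·I. Computing rank(N^1) = 2, rank(N^2) = 1, rank(N^3) = 0; the number of blocks of size ≥ j is rank(N^{j−1}) − rank(N^j), giving [3, 1, 1]. So we have 1 block(s) of size 3, 2 block(s) of size 1 → block sizes [3, 1, 1]

Assembling the blocks gives a Jordan form
J =
  [-5,  1,  0,  0,  0]
  [ 0, -5,  1,  0,  0]
  [ 0,  0, -5,  0,  0]
  [ 0,  0,  0, -5,  0]
  [ 0,  0,  0,  0, -5]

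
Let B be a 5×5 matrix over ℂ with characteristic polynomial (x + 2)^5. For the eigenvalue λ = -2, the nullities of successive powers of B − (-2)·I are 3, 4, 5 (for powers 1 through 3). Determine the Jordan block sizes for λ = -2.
Block sizes for λ = -2: [3, 1, 1]

From the dimensions of kernels of powers, the number of Jordan blocks of size at least j is d_j − d_{j−1} where d_j = dim ker(N^j) (with d_0 = 0). Computing the differences gives [3, 1, 1].
The number of blocks of size exactly k is (#blocks of size ≥ k) − (#blocks of size ≥ k + 1), so the partition is: 2 block(s) of size 1, 1 block(s) of size 3.
In nonincreasing order the block sizes are [3, 1, 1].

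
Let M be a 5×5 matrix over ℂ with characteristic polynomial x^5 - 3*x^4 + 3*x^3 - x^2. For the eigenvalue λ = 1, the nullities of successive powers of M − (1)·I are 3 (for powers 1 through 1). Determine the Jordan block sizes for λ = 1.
Block sizes for λ = 1: [1, 1, 1]

From the dimensions of kernels of powers, the number of Jordan blocks of size at least j is d_j − d_{j−1} where d_j = dim ker(N^j) (with d_0 = 0). Computing the differences gives [3].
The number of blocks of size exactly k is (#blocks of size ≥ k) − (#blocks of size ≥ k + 1), so the partition is: 3 block(s) of size 1.
In nonincreasing order the block sizes are [1, 1, 1].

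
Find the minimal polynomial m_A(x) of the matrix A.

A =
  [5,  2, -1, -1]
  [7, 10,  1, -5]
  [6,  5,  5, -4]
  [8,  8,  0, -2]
x^4 - 18*x^3 + 120*x^2 - 352*x + 384

The characteristic polynomial is χ_A(x) = (x - 6)*(x - 4)^3, so the eigenvalues are known. The minimal polynomial is
  m_A(x) = Π_λ (x − λ)^{k_λ}
where k_λ is the size of the *largest* Jordan block for λ (equivalently, the smallest k with (A − λI)^k v = 0 for every generalised eigenvector v of λ).

  λ = 4: largest Jordan block has size 3, contributing (x − 4)^3
  λ = 6: largest Jordan block has size 1, contributing (x − 6)

So m_A(x) = (x - 6)*(x - 4)^3 = x^4 - 18*x^3 + 120*x^2 - 352*x + 384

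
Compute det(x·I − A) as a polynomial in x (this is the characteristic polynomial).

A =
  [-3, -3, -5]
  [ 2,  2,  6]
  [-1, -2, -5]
x^3 + 6*x^2 + 12*x + 8

Expanding det(x·I − A) (e.g. by cofactor expansion or by noting that A is similar to its Jordan form J, which has the same characteristic polynomial as A) gives
  χ_A(x) = x^3 + 6*x^2 + 12*x + 8
which factors as (x + 2)^3. The eigenvalues (with algebraic multiplicities) are λ = -2 with multiplicity 3.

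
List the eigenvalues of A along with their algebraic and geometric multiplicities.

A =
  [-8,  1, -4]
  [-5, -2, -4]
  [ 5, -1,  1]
λ = -3: alg = 3, geom = 2

Step 1 — factor the characteristic polynomial to read off the algebraic multiplicities:
  χ_A(x) = (x + 3)^3

Step 2 — compute geometric multiplicities via the rank-nullity identity g(λ) = n − rank(A − λI):
  rank(A − (-3)·I) = 1, so dim ker(A − (-3)·I) = n − 1 = 2

Summary:
  λ = -3: algebraic multiplicity = 3, geometric multiplicity = 2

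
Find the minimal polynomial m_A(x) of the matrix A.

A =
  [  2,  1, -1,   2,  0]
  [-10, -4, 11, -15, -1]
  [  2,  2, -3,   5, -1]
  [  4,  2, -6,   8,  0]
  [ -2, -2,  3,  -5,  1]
x^4 - 4*x^3 + 4*x^2

The characteristic polynomial is χ_A(x) = x^3*(x - 2)^2, so the eigenvalues are known. The minimal polynomial is
  m_A(x) = Π_λ (x − λ)^{k_λ}
where k_λ is the size of the *largest* Jordan block for λ (equivalently, the smallest k with (A − λI)^k v = 0 for every generalised eigenvector v of λ).

  λ = 0: largest Jordan block has size 2, contributing (x − 0)^2
  λ = 2: largest Jordan block has size 2, contributing (x − 2)^2

So m_A(x) = x^2*(x - 2)^2 = x^4 - 4*x^3 + 4*x^2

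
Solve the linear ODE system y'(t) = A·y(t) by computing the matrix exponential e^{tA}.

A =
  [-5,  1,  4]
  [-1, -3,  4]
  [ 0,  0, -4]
e^{tA} =
  [-t*exp(-4*t) + exp(-4*t), t*exp(-4*t), 4*t*exp(-4*t)]
  [-t*exp(-4*t), t*exp(-4*t) + exp(-4*t), 4*t*exp(-4*t)]
  [0, 0, exp(-4*t)]

Strategy: write A = P · J · P⁻¹ where J is a Jordan canonical form, so e^{tA} = P · e^{tJ} · P⁻¹, and e^{tJ} can be computed block-by-block.

A has Jordan form
J =
  [-4,  1,  0]
  [ 0, -4,  0]
  [ 0,  0, -4]
(up to reordering of blocks).

Per-block formulas:
  For a 2×2 Jordan block J_2(-4): exp(t · J_2(-4)) = e^(-4t)·(I + t·N), where N is the 2×2 nilpotent shift.
  For a 1×1 block at λ = -4: exp(t · [-4]) = [e^(-4t)].

After assembling e^{tJ} and conjugating by P, we get:

e^{tA} =
  [-t*exp(-4*t) + exp(-4*t), t*exp(-4*t), 4*t*exp(-4*t)]
  [-t*exp(-4*t), t*exp(-4*t) + exp(-4*t), 4*t*exp(-4*t)]
  [0, 0, exp(-4*t)]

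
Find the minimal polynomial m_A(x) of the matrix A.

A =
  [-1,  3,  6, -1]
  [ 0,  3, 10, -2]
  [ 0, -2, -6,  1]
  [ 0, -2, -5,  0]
x^3 + 3*x^2 + 3*x + 1

The characteristic polynomial is χ_A(x) = (x + 1)^4, so the eigenvalues are known. The minimal polynomial is
  m_A(x) = Π_λ (x − λ)^{k_λ}
where k_λ is the size of the *largest* Jordan block for λ (equivalently, the smallest k with (A − λI)^k v = 0 for every generalised eigenvector v of λ).

  λ = -1: largest Jordan block has size 3, contributing (x + 1)^3

So m_A(x) = (x + 1)^3 = x^3 + 3*x^2 + 3*x + 1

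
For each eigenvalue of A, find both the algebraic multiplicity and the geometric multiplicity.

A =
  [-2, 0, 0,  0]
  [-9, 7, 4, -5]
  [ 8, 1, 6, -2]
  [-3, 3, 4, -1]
λ = -2: alg = 1, geom = 1; λ = 4: alg = 3, geom = 1

Step 1 — factor the characteristic polynomial to read off the algebraic multiplicities:
  χ_A(x) = (x - 4)^3*(x + 2)

Step 2 — compute geometric multiplicities via the rank-nullity identity g(λ) = n − rank(A − λI):
  rank(A − (-2)·I) = 3, so dim ker(A − (-2)·I) = n − 3 = 1
  rank(A − (4)·I) = 3, so dim ker(A − (4)·I) = n − 3 = 1

Summary:
  λ = -2: algebraic multiplicity = 1, geometric multiplicity = 1
  λ = 4: algebraic multiplicity = 3, geometric multiplicity = 1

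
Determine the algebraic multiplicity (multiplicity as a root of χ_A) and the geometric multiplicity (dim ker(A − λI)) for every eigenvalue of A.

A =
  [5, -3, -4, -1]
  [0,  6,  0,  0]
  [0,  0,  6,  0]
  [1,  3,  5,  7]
λ = 6: alg = 4, geom = 2

Step 1 — factor the characteristic polynomial to read off the algebraic multiplicities:
  χ_A(x) = (x - 6)^4

Step 2 — compute geometric multiplicities via the rank-nullity identity g(λ) = n − rank(A − λI):
  rank(A − (6)·I) = 2, so dim ker(A − (6)·I) = n − 2 = 2

Summary:
  λ = 6: algebraic multiplicity = 4, geometric multiplicity = 2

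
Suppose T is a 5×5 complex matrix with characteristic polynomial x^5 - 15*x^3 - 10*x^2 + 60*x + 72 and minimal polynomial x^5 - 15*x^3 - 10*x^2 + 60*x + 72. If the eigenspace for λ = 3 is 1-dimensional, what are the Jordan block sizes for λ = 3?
Block sizes for λ = 3: [2]

Step 1 — from the characteristic polynomial, algebraic multiplicity of λ = 3 is 2. From dim ker(T − (3)·I) = 1, there are exactly 1 Jordan blocks for λ = 3.
Step 2 — from the minimal polynomial, the factor (x − 3)^2 tells us the largest block for λ = 3 has size 2.
Step 3 — with total size 2, 1 blocks, and largest block 2, the block sizes (in nonincreasing order) are [2].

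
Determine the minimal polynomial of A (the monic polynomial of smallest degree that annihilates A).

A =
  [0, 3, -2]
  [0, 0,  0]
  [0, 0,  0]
x^2

The characteristic polynomial is χ_A(x) = x^3, so the eigenvalues are known. The minimal polynomial is
  m_A(x) = Π_λ (x − λ)^{k_λ}
where k_λ is the size of the *largest* Jordan block for λ (equivalently, the smallest k with (A − λI)^k v = 0 for every generalised eigenvector v of λ).

  λ = 0: largest Jordan block has size 2, contributing (x − 0)^2

So m_A(x) = x^2 = x^2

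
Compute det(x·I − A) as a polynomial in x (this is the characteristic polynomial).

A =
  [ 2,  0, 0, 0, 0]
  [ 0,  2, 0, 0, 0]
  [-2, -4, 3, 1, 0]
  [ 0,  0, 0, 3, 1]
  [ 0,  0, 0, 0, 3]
x^5 - 13*x^4 + 67*x^3 - 171*x^2 + 216*x - 108

Expanding det(x·I − A) (e.g. by cofactor expansion or by noting that A is similar to its Jordan form J, which has the same characteristic polynomial as A) gives
  χ_A(x) = x^5 - 13*x^4 + 67*x^3 - 171*x^2 + 216*x - 108
which factors as (x - 3)^3*(x - 2)^2. The eigenvalues (with algebraic multiplicities) are λ = 2 with multiplicity 2, λ = 3 with multiplicity 3.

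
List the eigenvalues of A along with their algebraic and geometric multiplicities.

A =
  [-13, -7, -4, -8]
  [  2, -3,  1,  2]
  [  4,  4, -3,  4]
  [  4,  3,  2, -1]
λ = -5: alg = 4, geom = 2

Step 1 — factor the characteristic polynomial to read off the algebraic multiplicities:
  χ_A(x) = (x + 5)^4

Step 2 — compute geometric multiplicities via the rank-nullity identity g(λ) = n − rank(A − λI):
  rank(A − (-5)·I) = 2, so dim ker(A − (-5)·I) = n − 2 = 2

Summary:
  λ = -5: algebraic multiplicity = 4, geometric multiplicity = 2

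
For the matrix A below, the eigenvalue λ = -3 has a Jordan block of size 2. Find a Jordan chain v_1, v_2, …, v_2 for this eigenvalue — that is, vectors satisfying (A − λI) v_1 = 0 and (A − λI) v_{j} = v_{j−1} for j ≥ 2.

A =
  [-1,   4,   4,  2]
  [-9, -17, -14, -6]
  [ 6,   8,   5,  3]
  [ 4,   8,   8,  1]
A Jordan chain for λ = -3 of length 2:
v_1 = (2, -9, 6, 4)ᵀ
v_2 = (1, 0, 0, 0)ᵀ

Let N = A − (-3)·I. We want v_2 with N^2 v_2 = 0 but N^1 v_2 ≠ 0; then v_{j-1} := N · v_j for j = 2, …, 2.

Pick v_2 = (1, 0, 0, 0)ᵀ.
Then v_1 = N · v_2 = (2, -9, 6, 4)ᵀ.

Sanity check: (A − (-3)·I) v_1 = (0, 0, 0, 0)ᵀ = 0. ✓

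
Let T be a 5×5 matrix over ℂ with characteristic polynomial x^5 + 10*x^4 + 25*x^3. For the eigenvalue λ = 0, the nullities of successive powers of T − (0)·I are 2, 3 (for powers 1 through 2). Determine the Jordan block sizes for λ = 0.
Block sizes for λ = 0: [2, 1]

From the dimensions of kernels of powers, the number of Jordan blocks of size at least j is d_j − d_{j−1} where d_j = dim ker(N^j) (with d_0 = 0). Computing the differences gives [2, 1].
The number of blocks of size exactly k is (#blocks of size ≥ k) − (#blocks of size ≥ k + 1), so the partition is: 1 block(s) of size 1, 1 block(s) of size 2.
In nonincreasing order the block sizes are [2, 1].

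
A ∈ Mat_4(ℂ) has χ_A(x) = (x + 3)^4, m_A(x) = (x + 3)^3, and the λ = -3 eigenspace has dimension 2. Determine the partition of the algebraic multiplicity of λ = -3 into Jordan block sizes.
Block sizes for λ = -3: [3, 1]

Step 1 — from the characteristic polynomial, algebraic multiplicity of λ = -3 is 4. From dim ker(A − (-3)·I) = 2, there are exactly 2 Jordan blocks for λ = -3.
Step 2 — from the minimal polynomial, the factor (x + 3)^3 tells us the largest block for λ = -3 has size 3.
Step 3 — with total size 4, 2 blocks, and largest block 3, the block sizes (in nonincreasing order) are [3, 1].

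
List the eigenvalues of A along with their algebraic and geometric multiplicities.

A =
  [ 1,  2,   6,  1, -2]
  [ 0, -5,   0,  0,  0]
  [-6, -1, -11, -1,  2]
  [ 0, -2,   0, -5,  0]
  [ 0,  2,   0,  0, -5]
λ = -5: alg = 5, geom = 3

Step 1 — factor the characteristic polynomial to read off the algebraic multiplicities:
  χ_A(x) = (x + 5)^5

Step 2 — compute geometric multiplicities via the rank-nullity identity g(λ) = n − rank(A − λI):
  rank(A − (-5)·I) = 2, so dim ker(A − (-5)·I) = n − 2 = 3

Summary:
  λ = -5: algebraic multiplicity = 5, geometric multiplicity = 3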